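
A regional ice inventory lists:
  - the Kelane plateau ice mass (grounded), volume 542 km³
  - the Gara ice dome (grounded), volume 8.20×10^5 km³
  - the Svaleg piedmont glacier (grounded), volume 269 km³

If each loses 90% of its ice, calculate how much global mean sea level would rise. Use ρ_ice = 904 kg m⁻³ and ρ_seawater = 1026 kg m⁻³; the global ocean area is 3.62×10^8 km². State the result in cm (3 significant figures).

≈ 180 cm

Kelane: 0.9 × 542 km³ × (904/1026) = 429.8 km³ of water.
Gara: 0.9 × 8.20×10^5 km³ × (904/1026) = 6.502×10^5 km³ of water.
Svaleg: 0.9 × 269 km³ × (904/1026) = 213.3 km³ of water.
Total added water ≈ 6.509×10^14 m³ over 3.62×10^14 m² → Δh = 1.80 m = 180 cm.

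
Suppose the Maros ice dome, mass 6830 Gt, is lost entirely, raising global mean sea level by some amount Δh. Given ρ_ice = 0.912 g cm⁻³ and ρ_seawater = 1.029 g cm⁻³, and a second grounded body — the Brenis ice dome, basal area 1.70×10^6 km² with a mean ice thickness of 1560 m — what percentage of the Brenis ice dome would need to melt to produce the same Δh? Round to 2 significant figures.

≈ 0.28 %

Equal sea-level rise means equal mass of meltwater, i.e. equal mass of ice lost.
Ice mass of Maros: 6.830×10^15 kg; ice mass of Brenis: 2.419×10^18 kg.
Fraction required = 6.830×10^15 / 2.419×10^18 = 2.82×10^-3 → 0.28 %.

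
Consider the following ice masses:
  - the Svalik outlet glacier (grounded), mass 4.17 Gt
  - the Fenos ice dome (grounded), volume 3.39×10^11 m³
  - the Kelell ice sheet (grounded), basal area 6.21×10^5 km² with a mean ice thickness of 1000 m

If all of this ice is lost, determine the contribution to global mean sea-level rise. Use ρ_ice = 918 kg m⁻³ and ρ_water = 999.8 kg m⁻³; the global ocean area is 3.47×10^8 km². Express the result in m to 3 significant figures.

Svalik: 4.17 Gt = 4.170×10^12 kg; dividing by ρ_w = 999.8 kg m⁻³ gives 4.171×10^9 m³ of water.
Fenos: 3.39×10^11 m³ × (918/999.8) = 3.113×10^11 m³ of water.
Kelell: ice volume = 6.21×10^5 km² × 1000 m = 6.210×10^5 km³; 6.210×10^5 × (918/999.8) = 5.702×10^5 km³ of water.
Total added water ≈ 5.705×10^14 m³ over 3.47×10^14 m² → Δh = 1.64 m.

≈ 1.64 m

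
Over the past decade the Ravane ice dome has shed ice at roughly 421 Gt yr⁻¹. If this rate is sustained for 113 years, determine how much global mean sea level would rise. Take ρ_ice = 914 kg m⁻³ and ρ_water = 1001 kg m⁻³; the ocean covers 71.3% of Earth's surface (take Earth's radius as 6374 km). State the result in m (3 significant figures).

≈ 0.131 m

Total mass lost = 421 Gt/yr × 113 yr = 4.757×10^4 Gt = 4.757×10^16 kg.
ρ_w = 1001 kg m⁻³, so water volume = 4.757×10^16 / 1001 = 4.753×10^13 m³.
Δh = 4.753×10^13 / 3.64×10^14 = 0.131 m.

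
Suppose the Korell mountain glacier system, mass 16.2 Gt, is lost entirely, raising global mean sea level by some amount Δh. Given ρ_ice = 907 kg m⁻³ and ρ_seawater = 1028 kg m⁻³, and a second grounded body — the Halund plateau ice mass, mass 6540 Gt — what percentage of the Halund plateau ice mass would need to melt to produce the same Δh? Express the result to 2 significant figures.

≈ 0.25 %

Equal sea-level rise means equal mass of meltwater, i.e. equal mass of ice lost.
Ice mass of Korell: 1.620×10^13 kg; ice mass of Halund: 6.540×10^15 kg.
Fraction required = 1.620×10^13 / 6.540×10^15 = 2.48×10^-3 → 0.25 %.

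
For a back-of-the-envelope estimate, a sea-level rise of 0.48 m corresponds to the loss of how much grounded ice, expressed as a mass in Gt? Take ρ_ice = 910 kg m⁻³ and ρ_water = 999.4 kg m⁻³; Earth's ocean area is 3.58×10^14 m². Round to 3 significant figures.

Required water volume = Δh × A = 0.48 m × 3.58×10^14 m² = 1.718×10^14 m³.
ρ_w = 999.4 kg m⁻³, so the mass of water = 1.718×10^14 m³ × 999.4 kg m⁻³ = 1.717×10^17 kg = 1.72×10^5 Gt (and the same mass of ice, by conservation).

≈ 1.72×10^5 Gt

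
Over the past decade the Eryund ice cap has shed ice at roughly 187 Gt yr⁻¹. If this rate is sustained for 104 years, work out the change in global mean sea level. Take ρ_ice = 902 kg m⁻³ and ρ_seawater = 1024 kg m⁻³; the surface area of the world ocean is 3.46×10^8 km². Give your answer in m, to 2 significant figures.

Total mass lost = 187 Gt/yr × 104 yr = 1.945×10^4 Gt = 1.945×10^16 kg.
ρ_w = 1024 kg m⁻³, so water volume = 1.945×10^16 / 1024 = 1.899×10^13 m³.
Δh = 1.899×10^13 / 3.46×10^14 = 0.0549 m.

≈ 0.055 m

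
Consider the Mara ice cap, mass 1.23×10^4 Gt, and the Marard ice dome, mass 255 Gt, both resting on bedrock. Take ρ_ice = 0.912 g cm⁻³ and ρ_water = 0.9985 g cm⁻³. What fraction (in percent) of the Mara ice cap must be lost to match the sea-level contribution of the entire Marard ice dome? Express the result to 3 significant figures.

Equal sea-level rise means equal mass of meltwater, i.e. equal mass of ice lost.
Ice mass of Marard: 2.550×10^14 kg; ice mass of Mara: 1.230×10^16 kg.
Fraction required = 2.550×10^14 / 1.230×10^16 = 0.0207 → 2.07 %.

≈ 2.07 %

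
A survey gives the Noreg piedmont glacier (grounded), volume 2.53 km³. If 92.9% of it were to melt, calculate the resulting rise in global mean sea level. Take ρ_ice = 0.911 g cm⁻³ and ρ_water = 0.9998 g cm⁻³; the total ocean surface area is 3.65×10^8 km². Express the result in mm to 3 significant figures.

≈ 5.87×10^-3 mm

Noreg: 0.929 × 2.53 km³ × (911/999.8) = 2.142 km³ of water.
Spread over 3.65×10^14 m² of ocean, Δh = 2.142×10^9 / 3.65×10^14 = 5.87×10^-6 m = 5.87×10^-3 mm.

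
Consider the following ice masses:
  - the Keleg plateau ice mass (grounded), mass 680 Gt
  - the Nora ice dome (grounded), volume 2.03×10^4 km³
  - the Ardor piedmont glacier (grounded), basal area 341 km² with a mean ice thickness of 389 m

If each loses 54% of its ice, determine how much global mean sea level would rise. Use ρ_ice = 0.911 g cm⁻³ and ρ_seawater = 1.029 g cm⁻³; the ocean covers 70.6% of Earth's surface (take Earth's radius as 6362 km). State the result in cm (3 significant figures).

Keleg: 0.54 × 680 Gt = 3.672×10^14 kg; dividing by ρ_w = 1.029 g cm⁻³ = 1029 kg m⁻³ gives 3.569×10^11 m³ of water.
Nora: 0.54 × 2.03×10^4 km³ × (911/1029) = 9705 km³ of water.
Ardor: ice volume = 341 km² × 389 m = 132.6 km³; 0.54 × 132.6 × (911/1029) = 63.42 km³ of water.
Total added water ≈ 1.013×10^13 m³ over 3.59×10^14 m² → Δh = 0.0282 m = 2.82 cm.

≈ 2.82 cm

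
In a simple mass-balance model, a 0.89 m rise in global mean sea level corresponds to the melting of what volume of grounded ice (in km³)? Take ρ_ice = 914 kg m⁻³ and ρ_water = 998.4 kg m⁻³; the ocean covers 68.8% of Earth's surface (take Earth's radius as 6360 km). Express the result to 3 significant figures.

Required water volume = Δh × A = 0.89 m × 3.50×10^14 m² = 3.112×10^14 m³ = 3.112×10^5 km³.
Ice volume = water volume × ρ_w/ρ_ice = 3.112×10^5 × 998.4/914 = 3.40×10^5 km³.

≈ 3.40×10^5 km³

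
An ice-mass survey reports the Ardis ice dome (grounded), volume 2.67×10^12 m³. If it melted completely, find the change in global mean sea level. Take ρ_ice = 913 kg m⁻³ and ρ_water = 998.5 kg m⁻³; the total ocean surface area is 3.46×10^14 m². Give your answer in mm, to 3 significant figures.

≈ 7.06 mm

Ardis: 2.67×10^12 m³ × (913/998.5) = 2.441×10^12 m³ of water.
Spread over 3.46×10^14 m² of ocean, Δh = 2.441×10^12 / 3.46×10^14 = 7.06×10^-3 m = 7.06 mm.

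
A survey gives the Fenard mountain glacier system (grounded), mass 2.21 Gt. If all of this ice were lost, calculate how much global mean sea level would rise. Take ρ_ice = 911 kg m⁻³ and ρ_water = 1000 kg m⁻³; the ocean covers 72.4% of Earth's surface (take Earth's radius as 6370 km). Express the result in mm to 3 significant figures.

Fenard: 2.21 Gt = 2.210×10^12 kg; dividing by ρ_w = 1000 kg m⁻³ gives 2.210×10^9 m³ of water.
Spread over 3.69×10^14 m² of ocean, Δh = 2.210×10^9 / 3.69×10^14 = 5.99×10^-6 m = 5.99×10^-3 mm.

≈ 5.99×10^-3 mm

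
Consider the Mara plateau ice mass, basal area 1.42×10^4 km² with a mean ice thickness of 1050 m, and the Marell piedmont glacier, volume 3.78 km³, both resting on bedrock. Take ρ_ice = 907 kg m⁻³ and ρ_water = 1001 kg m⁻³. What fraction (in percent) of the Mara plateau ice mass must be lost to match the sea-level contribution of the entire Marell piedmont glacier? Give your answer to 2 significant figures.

Equal sea-level rise means equal mass of meltwater, i.e. equal mass of ice lost.
Ice mass of Marell: 3.428×10^12 kg; ice mass of Mara: 1.352×10^16 kg.
Fraction required = 3.428×10^12 / 1.352×10^16 = 2.54×10^-4 → 0.025 %.

≈ 0.025 %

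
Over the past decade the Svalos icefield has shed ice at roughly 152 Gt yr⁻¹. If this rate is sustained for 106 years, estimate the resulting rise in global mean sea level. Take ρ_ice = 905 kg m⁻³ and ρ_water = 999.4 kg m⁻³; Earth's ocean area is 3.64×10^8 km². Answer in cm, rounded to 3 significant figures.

Total mass lost = 152 Gt/yr × 106 yr = 1.611×10^4 Gt = 1.611×10^16 kg.
ρ_w = 999.4 kg m⁻³, so water volume = 1.611×10^16 / 999.4 = 1.612×10^13 m³.
Δh = 1.612×10^13 / 3.64×10^14 = 0.0443 m = 4.43 cm.

≈ 4.43 cm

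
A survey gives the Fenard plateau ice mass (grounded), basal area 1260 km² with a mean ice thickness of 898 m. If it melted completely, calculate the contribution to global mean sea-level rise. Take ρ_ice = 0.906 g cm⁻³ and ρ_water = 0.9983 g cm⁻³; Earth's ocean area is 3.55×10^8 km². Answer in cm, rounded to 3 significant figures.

Fenard: ice volume = 1260 km² × 898 m = 1131 km³; 1131 × (906/998.3) = 1027 km³ of water.
Spread over 3.55×10^14 m² of ocean, Δh = 1.027×10^12 / 3.55×10^14 = 2.89×10^-3 m = 0.289 cm.

≈ 0.289 cm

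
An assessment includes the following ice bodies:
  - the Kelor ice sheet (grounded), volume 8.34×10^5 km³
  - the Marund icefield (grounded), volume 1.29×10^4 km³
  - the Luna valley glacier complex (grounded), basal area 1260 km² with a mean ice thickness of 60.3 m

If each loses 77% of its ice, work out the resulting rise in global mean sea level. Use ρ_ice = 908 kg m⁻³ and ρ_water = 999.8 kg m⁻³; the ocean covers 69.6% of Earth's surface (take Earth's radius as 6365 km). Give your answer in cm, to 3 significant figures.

Kelor: 0.77 × 8.34×10^5 km³ × (908/999.8) = 5.832×10^5 km³ of water.
Marund: 0.77 × 1.29×10^4 km³ × (908/999.8) = 9021 km³ of water.
Luna: ice volume = 1260 km² × 60.3 m = 75.98 km³; 0.77 × 75.98 × (908/999.8) = 53.13 km³ of water.
Total added water ≈ 5.923×10^14 m³ over 3.54×10^14 m² → Δh = 1.67 m = 167 cm.

≈ 167 cm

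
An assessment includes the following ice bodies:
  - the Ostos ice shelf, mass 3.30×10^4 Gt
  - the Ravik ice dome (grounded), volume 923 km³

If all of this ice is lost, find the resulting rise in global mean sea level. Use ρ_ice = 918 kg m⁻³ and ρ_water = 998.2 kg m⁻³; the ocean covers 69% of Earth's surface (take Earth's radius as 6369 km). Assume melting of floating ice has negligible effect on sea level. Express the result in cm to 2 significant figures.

≈ 0.24 cm

The Ostos ice shelf is floating and already displaces its own weight of water, so its melt adds essentially nothing to sea level.
Ravik: 923 km³ × (918/998.2) = 848.8 km³ of water.
Total added water ≈ 8.488×10^11 m³ over 3.52×10^14 m² → Δh = 2.41×10^-3 m = 0.24 cm.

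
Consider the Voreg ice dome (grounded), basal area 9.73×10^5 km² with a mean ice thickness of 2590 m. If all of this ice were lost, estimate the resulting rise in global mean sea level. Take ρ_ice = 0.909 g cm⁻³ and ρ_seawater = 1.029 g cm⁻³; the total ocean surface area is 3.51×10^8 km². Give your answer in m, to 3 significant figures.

≈ 6.34 m

Voreg: ice volume = 9.73×10^5 km² × 2590 m = 2.520×10^6 km³; 2.520×10^6 × (909/1029) = 2.226×10^6 km³ of water.
Spread over 3.51×10^14 m² of ocean, Δh = 2.226×10^15 / 3.51×10^14 = 6.34 m.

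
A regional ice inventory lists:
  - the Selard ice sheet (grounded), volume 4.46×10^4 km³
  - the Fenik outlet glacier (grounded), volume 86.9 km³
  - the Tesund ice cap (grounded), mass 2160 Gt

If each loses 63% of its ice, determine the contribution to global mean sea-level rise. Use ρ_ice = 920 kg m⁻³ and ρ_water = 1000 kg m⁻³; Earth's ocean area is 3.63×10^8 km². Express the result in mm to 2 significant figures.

≈ 75 mm

Selard: 0.63 × 4.46×10^4 km³ × (920/1000) = 2.585×10^4 km³ of water.
Fenik: 0.63 × 86.9 km³ × (920/1000) = 50.37 km³ of water.
Tesund: 0.63 × 2160 Gt = 1.361×10^15 kg; dividing by ρ_w = 1000 kg m⁻³ gives 1.361×10^12 m³ of water.
Total added water ≈ 2.726×10^13 m³ over 3.63×10^14 m² → Δh = 0.0751 m = 75 mm.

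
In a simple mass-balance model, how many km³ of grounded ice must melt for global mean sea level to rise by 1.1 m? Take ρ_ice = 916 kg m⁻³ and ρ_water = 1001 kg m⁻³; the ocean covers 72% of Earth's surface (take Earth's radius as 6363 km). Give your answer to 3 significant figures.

Required water volume = Δh × A = 1.1 m × 3.66×10^14 m² = 4.030×10^14 m³ = 4.030×10^5 km³.
Ice volume = water volume × ρ_w/ρ_ice = 4.030×10^5 × 1001/916 = 4.40×10^5 km³.

≈ 4.40×10^5 km³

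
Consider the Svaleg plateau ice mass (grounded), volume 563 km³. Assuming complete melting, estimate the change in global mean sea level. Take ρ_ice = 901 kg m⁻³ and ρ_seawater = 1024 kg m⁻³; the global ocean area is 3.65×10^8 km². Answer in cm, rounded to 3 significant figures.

≈ 0.136 cm

Svaleg: 563 km³ × (901/1024) = 495.4 km³ of water.
Spread over 3.65×10^14 m² of ocean, Δh = 4.954×10^11 / 3.65×10^14 = 1.36×10^-3 m = 0.136 cm.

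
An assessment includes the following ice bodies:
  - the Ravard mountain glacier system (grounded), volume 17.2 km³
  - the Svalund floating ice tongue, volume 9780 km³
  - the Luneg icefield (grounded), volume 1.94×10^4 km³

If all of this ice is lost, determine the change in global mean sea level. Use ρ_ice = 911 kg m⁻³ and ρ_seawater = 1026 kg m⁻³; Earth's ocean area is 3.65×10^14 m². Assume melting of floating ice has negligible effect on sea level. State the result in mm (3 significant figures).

Ravard: 17.2 km³ × (911/1026) = 15.27 km³ of water.
The Svalund floating ice tongue is floating and already displaces its own weight of water, so its melt adds essentially nothing to sea level.
Luneg: 1.94×10^4 km³ × (911/1026) = 1.723×10^4 km³ of water.
Total added water ≈ 1.724×10^13 m³ over 3.65×10^14 m² → Δh = 0.0472 m = 47.2 mm.

≈ 47.2 mm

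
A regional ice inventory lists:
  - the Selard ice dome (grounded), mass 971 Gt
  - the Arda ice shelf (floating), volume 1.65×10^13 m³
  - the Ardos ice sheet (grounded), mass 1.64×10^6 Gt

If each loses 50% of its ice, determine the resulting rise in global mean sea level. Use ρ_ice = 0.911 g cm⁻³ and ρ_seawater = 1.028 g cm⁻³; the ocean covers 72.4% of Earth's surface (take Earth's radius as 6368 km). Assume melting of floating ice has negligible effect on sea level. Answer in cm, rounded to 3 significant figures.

≈ 216 cm

Selard: 0.5 × 971 Gt = 4.855×10^14 kg; dividing by ρ_w = 1.028 g cm⁻³ = 1028 kg m⁻³ gives 4.723×10^11 m³ of water.
The Arda ice shelf is floating and already displaces its own weight of water, so its melt adds essentially nothing to sea level.
Ardos: 0.5 × 1.64×10^6 Gt = 8.200×10^17 kg; dividing by ρ_w = 1028 kg m⁻³ gives 7.977×10^14 m³ of water.
Total added water ≈ 7.981×10^14 m³ over 3.69×10^14 m² → Δh = 2.16 m = 216 cm.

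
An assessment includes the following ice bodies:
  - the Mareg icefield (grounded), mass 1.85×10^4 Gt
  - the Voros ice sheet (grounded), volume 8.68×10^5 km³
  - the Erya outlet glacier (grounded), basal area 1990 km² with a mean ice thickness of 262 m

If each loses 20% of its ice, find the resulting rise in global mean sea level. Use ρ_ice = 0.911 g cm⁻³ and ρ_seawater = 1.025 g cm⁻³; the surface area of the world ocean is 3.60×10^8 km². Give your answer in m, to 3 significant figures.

≈ 0.439 m

Mareg: 0.2 × 1.85×10^4 Gt = 3.700×10^15 kg; dividing by ρ_w = 1.025 g cm⁻³ = 1025 kg m⁻³ gives 3.610×10^12 m³ of water.
Voros: 0.2 × 8.68×10^5 km³ × (911/1025) = 1.543×10^5 km³ of water.
Erya: ice volume = 1990 km² × 262 m = 521.4 km³; 0.2 × 521.4 × (911/1025) = 92.68 km³ of water.
Total added water ≈ 1.580×10^14 m³ over 3.60×10^14 m² → Δh = 0.439 m.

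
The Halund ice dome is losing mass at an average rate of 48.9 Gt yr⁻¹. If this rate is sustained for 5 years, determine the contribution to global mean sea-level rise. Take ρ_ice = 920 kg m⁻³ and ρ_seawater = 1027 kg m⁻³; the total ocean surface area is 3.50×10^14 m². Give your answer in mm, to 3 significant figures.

≈ 0.680 mm

Total mass lost = 48.9 Gt/yr × 5 yr = 244.5 Gt = 2.445×10^14 kg.
ρ_w = 1027 kg m⁻³, so water volume = 2.445×10^14 / 1027 = 2.381×10^11 m³.
Δh = 2.381×10^11 / 3.50×10^14 = 6.80×10^-4 m = 0.680 mm.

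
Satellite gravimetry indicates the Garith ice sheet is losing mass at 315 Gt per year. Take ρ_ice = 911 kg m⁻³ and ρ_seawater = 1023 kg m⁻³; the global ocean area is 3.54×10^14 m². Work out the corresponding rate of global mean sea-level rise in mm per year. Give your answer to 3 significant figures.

ρ_w = 1023 kg m⁻³. Annual water volume added = 315 Gt / ρ_w = 3.150×10^14 kg / 1023 kg m⁻³ = 3.079×10^11 m³.
Δh per year = 3.079×10^11 / 3.54×10^14 = 8.70×10^-4 m = 0.870 mm.

≈ 0.870 mm/yr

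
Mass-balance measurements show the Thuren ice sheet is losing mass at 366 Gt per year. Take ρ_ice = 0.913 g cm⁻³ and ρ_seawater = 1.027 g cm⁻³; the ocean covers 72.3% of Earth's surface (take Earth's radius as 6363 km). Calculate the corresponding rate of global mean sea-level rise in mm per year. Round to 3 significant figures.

ρ_w = 1.027 g cm⁻³ = 1027 kg m⁻³. Annual water volume added = 366 Gt / ρ_w = 3.660×10^14 kg / 1027 kg m⁻³ = 3.564×10^11 m³.
Δh per year = 3.564×10^11 / 3.68×10^14 = 9.69×10^-4 m = 0.969 mm.

≈ 0.969 mm/yr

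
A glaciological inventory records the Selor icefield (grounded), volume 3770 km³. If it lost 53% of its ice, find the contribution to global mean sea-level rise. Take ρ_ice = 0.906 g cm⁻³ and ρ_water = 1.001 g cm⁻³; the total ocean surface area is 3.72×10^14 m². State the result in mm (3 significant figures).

Selor: 0.53 × 3770 km³ × (906/1001) = 1808 km³ of water.
Spread over 3.72×10^14 m² of ocean, Δh = 1.808×10^12 / 3.72×10^14 = 4.86×10^-3 m = 4.86 mm.

≈ 4.86 mm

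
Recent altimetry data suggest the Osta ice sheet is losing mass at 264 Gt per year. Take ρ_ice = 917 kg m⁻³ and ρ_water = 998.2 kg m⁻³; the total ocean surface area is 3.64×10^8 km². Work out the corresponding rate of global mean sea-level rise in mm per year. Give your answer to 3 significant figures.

ρ_w = 998.2 kg m⁻³. Annual water volume added = 264 Gt / ρ_w = 2.640×10^14 kg / 998.2 kg m⁻³ = 2.645×10^11 m³.
Δh per year = 2.645×10^11 / 3.64×10^14 = 7.27×10^-4 m = 0.727 mm.

≈ 0.727 mm/yr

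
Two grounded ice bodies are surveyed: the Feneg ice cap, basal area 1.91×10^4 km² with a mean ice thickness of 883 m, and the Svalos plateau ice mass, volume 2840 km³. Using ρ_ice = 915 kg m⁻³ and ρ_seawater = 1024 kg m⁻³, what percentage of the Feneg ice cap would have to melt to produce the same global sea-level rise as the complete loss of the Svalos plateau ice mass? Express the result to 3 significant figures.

≈ 16.8 %

Equal sea-level rise means equal mass of meltwater, i.e. equal mass of ice lost.
Ice mass of Svalos: 2.599×10^15 kg; ice mass of Feneg: 1.543×10^16 kg.
Fraction required = 2.599×10^15 / 1.543×10^16 = 0.168 → 16.8 %.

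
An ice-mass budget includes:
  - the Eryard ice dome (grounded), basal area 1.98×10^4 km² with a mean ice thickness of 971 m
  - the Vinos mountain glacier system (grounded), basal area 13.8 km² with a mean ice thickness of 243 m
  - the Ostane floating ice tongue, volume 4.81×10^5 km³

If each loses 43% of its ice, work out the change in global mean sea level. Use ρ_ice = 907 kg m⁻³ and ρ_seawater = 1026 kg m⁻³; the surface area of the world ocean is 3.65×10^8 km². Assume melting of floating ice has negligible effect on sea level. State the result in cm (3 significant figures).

≈ 2.00 cm

Eryard: ice volume = 1.98×10^4 km² × 971 m = 1.923×10^4 km³; 0.43 × 1.923×10^4 × (907/1026) = 7308 km³ of water.
Vinos: ice volume = 13.8 km² × 243 m = 3.353 km³; 0.43 × 3.353 × (907/1026) = 1.275 km³ of water.
The Ostane floating ice tongue is floating and already displaces its own weight of water, so its melt adds essentially nothing to sea level.
Total added water ≈ 7.310×10^12 m³ over 3.65×10^14 m² → Δh = 0.0200 m = 2.00 cm.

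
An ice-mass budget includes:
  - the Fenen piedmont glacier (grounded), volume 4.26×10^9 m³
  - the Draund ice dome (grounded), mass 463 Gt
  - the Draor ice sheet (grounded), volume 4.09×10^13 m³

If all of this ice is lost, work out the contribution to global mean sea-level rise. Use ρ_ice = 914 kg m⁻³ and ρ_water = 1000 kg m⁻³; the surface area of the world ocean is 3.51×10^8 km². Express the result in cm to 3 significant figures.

Fenen: 4.26×10^9 m³ × (914/1000) = 3.894×10^9 m³ of water.
Draund: 463 Gt = 4.630×10^14 kg; dividing by ρ_w = 1000 kg m⁻³ gives 4.630×10^11 m³ of water.
Draor: 4.09×10^13 m³ × (914/1000) = 3.738×10^13 m³ of water.
Total added water ≈ 3.785×10^13 m³ over 3.51×10^14 m² → Δh = 0.108 m = 10.8 cm.

≈ 10.8 cm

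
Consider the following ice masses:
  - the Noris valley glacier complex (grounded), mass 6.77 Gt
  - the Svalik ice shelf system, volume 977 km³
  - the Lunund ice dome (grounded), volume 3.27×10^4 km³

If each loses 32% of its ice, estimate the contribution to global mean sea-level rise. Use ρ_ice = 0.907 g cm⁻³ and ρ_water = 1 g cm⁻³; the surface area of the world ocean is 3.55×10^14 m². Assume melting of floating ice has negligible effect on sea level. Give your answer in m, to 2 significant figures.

≈ 0.027 m

Noris: 0.32 × 6.77 Gt = 2.166×10^12 kg; dividing by ρ_w = 1 g cm⁻³ = 1000 kg m⁻³ gives 2.166×10^9 m³ of water.
The Svalik ice shelf system is floating and already displaces its own weight of water, so its melt adds essentially nothing to sea level.
Lunund: 0.32 × 3.27×10^4 km³ × (907/1000) = 9491 km³ of water.
Total added water ≈ 9.493×10^12 m³ over 3.55×10^14 m² → Δh = 0.0267 m.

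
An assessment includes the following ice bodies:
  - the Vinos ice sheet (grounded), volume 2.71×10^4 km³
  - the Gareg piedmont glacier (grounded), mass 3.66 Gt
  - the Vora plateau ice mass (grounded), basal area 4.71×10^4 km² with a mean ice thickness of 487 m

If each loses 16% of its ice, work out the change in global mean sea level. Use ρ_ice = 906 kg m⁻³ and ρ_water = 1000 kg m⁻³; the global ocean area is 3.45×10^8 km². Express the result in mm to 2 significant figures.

Vinos: 0.16 × 2.71×10^4 km³ × (906/1000) = 3928 km³ of water.
Gareg: 0.16 × 3.66 Gt = 5.856×10^11 kg; dividing by ρ_w = 1000 kg m⁻³ gives 5.856×10^8 m³ of water.
Vora: ice volume = 4.71×10^4 km² × 487 m = 2.294×10^4 km³; 0.16 × 2.294×10^4 × (906/1000) = 3325 km³ of water.
Total added water ≈ 7.254×10^12 m³ over 3.45×10^14 m² → Δh = 0.0210 m = 21 mm.

≈ 21 mm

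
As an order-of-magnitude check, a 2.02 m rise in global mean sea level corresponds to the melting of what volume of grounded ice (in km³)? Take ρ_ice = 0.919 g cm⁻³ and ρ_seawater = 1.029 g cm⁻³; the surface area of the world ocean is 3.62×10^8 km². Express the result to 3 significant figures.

Required water volume = Δh × A = 2.02 m × 3.62×10^14 m² = 7.312×10^14 m³ = 7.312×10^5 km³.
Ice volume = water volume × ρ_w/ρ_ice = 7.312×10^5 × 1029/919 = 8.19×10^5 km³.

≈ 8.19×10^5 km³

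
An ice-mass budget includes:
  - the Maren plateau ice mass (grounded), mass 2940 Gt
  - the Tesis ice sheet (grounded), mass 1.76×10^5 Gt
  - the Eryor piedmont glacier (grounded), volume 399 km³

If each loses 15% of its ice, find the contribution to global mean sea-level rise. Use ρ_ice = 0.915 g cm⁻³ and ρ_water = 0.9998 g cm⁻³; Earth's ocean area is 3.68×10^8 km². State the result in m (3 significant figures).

≈ 0.0731 m

Maren: 0.15 × 2940 Gt = 4.410×10^14 kg; dividing by ρ_w = 0.9998 g cm⁻³ = 999.8 kg m⁻³ gives 4.411×10^11 m³ of water.
Tesis: 0.15 × 1.76×10^5 Gt = 2.640×10^16 kg; dividing by ρ_w = 999.8 kg m⁻³ gives 2.641×10^13 m³ of water.
Eryor: 0.15 × 399 km³ × (915/999.8) = 54.77 km³ of water.
Total added water ≈ 2.690×10^13 m³ over 3.68×10^14 m² → Δh = 0.0731 m.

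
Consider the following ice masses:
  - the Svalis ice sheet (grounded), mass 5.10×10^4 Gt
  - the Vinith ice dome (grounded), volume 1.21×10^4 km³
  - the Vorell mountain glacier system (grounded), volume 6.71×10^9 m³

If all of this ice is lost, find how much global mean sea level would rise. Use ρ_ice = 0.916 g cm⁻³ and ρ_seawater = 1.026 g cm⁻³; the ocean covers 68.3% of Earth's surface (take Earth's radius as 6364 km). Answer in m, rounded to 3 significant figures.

Svalis: 5.10×10^4 Gt = 5.100×10^16 kg; dividing by ρ_w = 1.026 g cm⁻³ = 1026 kg m⁻³ gives 4.971×10^13 m³ of water.
Vinith: 1.21×10^4 km³ × (916/1026) = 1.080×10^4 km³ of water.
Vorell: 6.71×10^9 m³ × (916/1026) = 5.991×10^9 m³ of water.
Total added water ≈ 6.052×10^13 m³ over 3.48×10^14 m² → Δh = 0.174 m.

≈ 0.174 m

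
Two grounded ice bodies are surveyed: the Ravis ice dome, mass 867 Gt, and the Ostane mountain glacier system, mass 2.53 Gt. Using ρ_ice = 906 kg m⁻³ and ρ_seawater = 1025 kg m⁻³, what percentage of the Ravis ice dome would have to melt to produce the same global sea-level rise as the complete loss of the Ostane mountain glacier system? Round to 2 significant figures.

≈ 0.29 %

Equal sea-level rise means equal mass of meltwater, i.e. equal mass of ice lost.
Ice mass of Ostane: 2.530×10^12 kg; ice mass of Ravis: 8.670×10^14 kg.
Fraction required = 2.530×10^12 / 8.670×10^14 = 2.92×10^-3 → 0.29 %.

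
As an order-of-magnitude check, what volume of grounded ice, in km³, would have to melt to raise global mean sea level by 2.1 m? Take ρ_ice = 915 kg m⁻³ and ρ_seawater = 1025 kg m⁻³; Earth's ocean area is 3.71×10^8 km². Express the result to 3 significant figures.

Required water volume = Δh × A = 2.1 m × 3.71×10^14 m² = 7.791×10^14 m³ = 7.791×10^5 km³.
Ice volume = water volume × ρ_w/ρ_ice = 7.791×10^5 × 1025/915 = 8.73×10^5 km³.

≈ 8.73×10^5 km³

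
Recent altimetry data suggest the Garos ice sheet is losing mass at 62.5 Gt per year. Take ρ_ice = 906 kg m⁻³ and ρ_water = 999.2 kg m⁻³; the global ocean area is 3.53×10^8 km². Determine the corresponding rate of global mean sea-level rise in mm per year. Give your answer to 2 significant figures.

ρ_w = 999.2 kg m⁻³. Annual water volume added = 62.5 Gt / ρ_w = 6.250×10^13 kg / 999.2 kg m⁻³ = 6.255×10^10 m³.
Δh per year = 6.255×10^10 / 3.53×10^14 = 1.77×10^-4 m = 0.18 mm.

≈ 0.18 mm/yr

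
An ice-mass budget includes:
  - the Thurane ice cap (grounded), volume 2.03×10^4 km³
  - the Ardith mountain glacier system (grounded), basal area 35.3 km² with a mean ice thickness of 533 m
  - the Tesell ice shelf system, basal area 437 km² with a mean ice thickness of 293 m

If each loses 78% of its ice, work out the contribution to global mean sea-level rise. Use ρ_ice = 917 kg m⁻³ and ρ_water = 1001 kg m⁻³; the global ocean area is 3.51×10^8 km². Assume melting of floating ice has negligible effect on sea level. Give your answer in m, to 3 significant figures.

≈ 0.0414 m

Thurane: 0.78 × 2.03×10^4 km³ × (917/1001) = 1.451×10^4 km³ of water.
Ardith: ice volume = 35.3 km² × 533 m = 18.81 km³; 0.78 × 18.81 × (917/1001) = 13.44 km³ of water.
The Tesell ice shelf system is floating and already displaces its own weight of water, so its melt adds essentially nothing to sea level.
Total added water ≈ 1.452×10^13 m³ over 3.51×10^14 m² → Δh = 0.0414 m.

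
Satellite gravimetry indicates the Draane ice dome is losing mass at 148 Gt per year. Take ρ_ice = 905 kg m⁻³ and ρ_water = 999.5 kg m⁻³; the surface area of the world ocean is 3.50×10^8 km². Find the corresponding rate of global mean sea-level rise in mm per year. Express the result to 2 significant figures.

ρ_w = 999.5 kg m⁻³. Annual water volume added = 148 Gt / ρ_w = 1.480×10^14 kg / 999.5 kg m⁻³ = 1.481×10^11 m³.
Δh per year = 1.481×10^11 / 3.50×10^14 = 4.23×10^-4 m = 0.42 mm.

≈ 0.42 mm/yr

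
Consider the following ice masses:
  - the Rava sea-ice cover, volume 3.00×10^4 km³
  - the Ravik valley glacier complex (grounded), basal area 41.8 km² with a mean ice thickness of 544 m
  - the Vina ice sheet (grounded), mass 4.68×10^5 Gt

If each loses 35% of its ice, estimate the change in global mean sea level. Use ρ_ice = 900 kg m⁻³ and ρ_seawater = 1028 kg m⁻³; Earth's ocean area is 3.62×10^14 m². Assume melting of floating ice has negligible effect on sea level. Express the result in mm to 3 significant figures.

≈ 440 mm

The Rava sea-ice cover is floating and already displaces its own weight of water, so its melt adds essentially nothing to sea level.
Ravik: ice volume = 41.8 km² × 544 m = 22.74 km³; 0.35 × 22.74 × (900/1028) = 6.968 km³ of water.
Vina: 0.35 × 4.68×10^5 Gt = 1.638×10^17 kg; dividing by ρ_w = 1028 kg m⁻³ gives 1.593×10^14 m³ of water.
Total added water ≈ 1.593×10^14 m³ over 3.62×10^14 m² → Δh = 0.440 m = 440 mm.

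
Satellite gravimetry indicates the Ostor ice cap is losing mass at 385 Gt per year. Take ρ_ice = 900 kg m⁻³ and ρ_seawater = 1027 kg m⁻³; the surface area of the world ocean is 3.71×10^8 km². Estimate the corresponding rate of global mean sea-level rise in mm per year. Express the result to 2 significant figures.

ρ_w = 1027 kg m⁻³. Annual water volume added = 385 Gt / ρ_w = 3.850×10^14 kg / 1027 kg m⁻³ = 3.749×10^11 m³.
Δh per year = 3.749×10^11 / 3.71×10^14 = 1.01×10^-3 m = 1.0 mm.

≈ 1.0 mm/yr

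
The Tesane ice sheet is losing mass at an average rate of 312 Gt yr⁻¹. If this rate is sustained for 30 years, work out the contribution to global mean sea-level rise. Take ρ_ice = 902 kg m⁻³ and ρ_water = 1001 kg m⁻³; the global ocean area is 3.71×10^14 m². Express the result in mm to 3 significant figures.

Total mass lost = 312 Gt/yr × 30 yr = 9360 Gt = 9.360×10^15 kg.
ρ_w = 1001 kg m⁻³, so water volume = 9.360×10^15 / 1001 = 9.351×10^12 m³.
Δh = 9.351×10^12 / 3.71×10^14 = 0.0252 m = 25.2 mm.

≈ 25.2 mm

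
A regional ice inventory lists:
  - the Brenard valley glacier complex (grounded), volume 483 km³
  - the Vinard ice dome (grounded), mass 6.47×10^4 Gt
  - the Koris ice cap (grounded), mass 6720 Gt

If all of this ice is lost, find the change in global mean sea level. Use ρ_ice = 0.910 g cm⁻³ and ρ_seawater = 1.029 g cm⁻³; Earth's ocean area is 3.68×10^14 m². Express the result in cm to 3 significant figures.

Brenard: 483 km³ × (910/1029) = 427.1 km³ of water.
Vinard: 6.47×10^4 Gt = 6.470×10^16 kg; dividing by ρ_w = 1.029 g cm⁻³ = 1029 kg m⁻³ gives 6.288×10^13 m³ of water.
Koris: 6720 Gt = 6.720×10^15 kg; dividing by ρ_w = 1029 kg m⁻³ gives 6.531×10^12 m³ of water.
Total added water ≈ 6.983×10^13 m³ over 3.68×10^14 m² → Δh = 0.190 m = 19.0 cm.

≈ 19.0 cm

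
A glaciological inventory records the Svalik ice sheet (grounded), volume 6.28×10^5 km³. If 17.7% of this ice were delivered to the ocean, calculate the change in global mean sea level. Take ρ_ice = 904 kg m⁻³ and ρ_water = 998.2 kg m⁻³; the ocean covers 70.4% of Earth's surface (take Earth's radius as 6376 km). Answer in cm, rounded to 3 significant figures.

≈ 28.0 cm

Svalik: 0.177 × 6.28×10^5 km³ × (904/998.2) = 1.007×10^5 km³ of water.
Spread over 3.60×10^14 m² of ocean, Δh = 1.007×10^14 / 3.60×10^14 = 0.280 m = 28.0 cm.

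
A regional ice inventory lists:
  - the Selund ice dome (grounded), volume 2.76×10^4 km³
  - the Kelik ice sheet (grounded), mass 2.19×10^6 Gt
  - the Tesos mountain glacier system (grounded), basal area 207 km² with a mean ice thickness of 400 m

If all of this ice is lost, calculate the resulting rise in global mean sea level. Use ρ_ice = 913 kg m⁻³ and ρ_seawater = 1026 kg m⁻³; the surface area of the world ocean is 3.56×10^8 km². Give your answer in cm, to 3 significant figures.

≈ 606 cm

Selund: 2.76×10^4 km³ × (913/1026) = 2.456×10^4 km³ of water.
Kelik: 2.19×10^6 Gt = 2.190×10^18 kg; dividing by ρ_w = 1026 kg m⁻³ gives 2.135×10^15 m³ of water.
Tesos: ice volume = 207 km² × 400 m = 82.80 km³; 82.80 × (913/1026) = 73.68 km³ of water.
Total added water ≈ 2.159×10^15 m³ over 3.56×10^14 m² → Δh = 6.06 m = 606 cm.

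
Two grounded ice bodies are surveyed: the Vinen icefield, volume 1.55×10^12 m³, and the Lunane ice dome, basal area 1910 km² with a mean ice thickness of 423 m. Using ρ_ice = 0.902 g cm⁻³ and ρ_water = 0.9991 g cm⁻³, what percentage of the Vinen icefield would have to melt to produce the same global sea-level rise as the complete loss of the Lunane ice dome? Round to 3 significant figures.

≈ 52.1 %

Equal sea-level rise means equal mass of meltwater, i.e. equal mass of ice lost.
Ice mass of Lunane: 7.288×10^14 kg; ice mass of Vinen: 1.398×10^15 kg.
Fraction required = 7.288×10^14 / 1.398×10^15 = 0.521 → 52.1 %.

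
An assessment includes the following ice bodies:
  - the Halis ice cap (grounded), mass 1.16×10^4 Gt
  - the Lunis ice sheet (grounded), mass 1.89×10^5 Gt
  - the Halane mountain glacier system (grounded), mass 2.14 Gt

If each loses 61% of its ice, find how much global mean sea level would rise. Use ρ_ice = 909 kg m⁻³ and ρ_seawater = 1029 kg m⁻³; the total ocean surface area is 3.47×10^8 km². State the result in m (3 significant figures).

Halis: 0.61 × 1.16×10^4 Gt = 7.076×10^15 kg; dividing by ρ_w = 1029 kg m⁻³ gives 6.877×10^12 m³ of water.
Lunis: 0.61 × 1.89×10^5 Gt = 1.153×10^17 kg; dividing by ρ_w = 1029 kg m⁻³ gives 1.120×10^14 m³ of water.
Halane: 0.61 × 2.14 Gt = 1.305×10^12 kg; dividing by ρ_w = 1029 kg m⁻³ gives 1.269×10^9 m³ of water.
Total added water ≈ 1.189×10^14 m³ over 3.47×10^14 m² → Δh = 0.343 m.

≈ 0.343 m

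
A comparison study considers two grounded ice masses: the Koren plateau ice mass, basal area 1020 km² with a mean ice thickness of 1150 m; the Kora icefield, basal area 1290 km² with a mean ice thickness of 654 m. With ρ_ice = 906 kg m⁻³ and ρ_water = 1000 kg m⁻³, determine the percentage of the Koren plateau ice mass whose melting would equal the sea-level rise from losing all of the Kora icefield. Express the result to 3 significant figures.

≈ 71.9 %

Equal sea-level rise means equal mass of meltwater, i.e. equal mass of ice lost.
Ice mass of Kora: 7.644×10^14 kg; ice mass of Koren: 1.063×10^15 kg.
Fraction required = 7.644×10^14 / 1.063×10^15 = 0.719 → 71.9 %.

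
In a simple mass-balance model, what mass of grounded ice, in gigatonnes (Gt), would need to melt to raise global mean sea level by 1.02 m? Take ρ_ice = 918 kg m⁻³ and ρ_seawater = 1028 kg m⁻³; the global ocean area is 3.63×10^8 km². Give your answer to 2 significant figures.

≈ 3.8×10^5 Gt

Required water volume = Δh × A = 1.02 m × 3.63×10^14 m² = 3.703×10^14 m³.
ρ_w = 1028 kg m⁻³, so the mass of water = 3.703×10^14 m³ × 1028 kg m⁻³ = 3.806×10^17 kg = 3.8×10^5 Gt (and the same mass of ice, by conservation).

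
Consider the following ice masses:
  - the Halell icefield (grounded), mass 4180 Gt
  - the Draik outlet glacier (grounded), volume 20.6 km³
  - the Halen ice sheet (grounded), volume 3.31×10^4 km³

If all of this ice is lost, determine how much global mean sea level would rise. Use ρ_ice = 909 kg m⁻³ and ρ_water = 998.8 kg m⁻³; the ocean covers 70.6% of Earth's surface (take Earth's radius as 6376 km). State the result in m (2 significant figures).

≈ 0.095 m

Halell: 4180 Gt = 4.180×10^15 kg; dividing by ρ_w = 998.8 kg m⁻³ gives 4.185×10^12 m³ of water.
Draik: 20.6 km³ × (909/998.8) = 18.75 km³ of water.
Halen: 3.31×10^4 km³ × (909/998.8) = 3.012×10^4 km³ of water.
Total added water ≈ 3.433×10^13 m³ over 3.61×10^14 m² → Δh = 0.0952 m.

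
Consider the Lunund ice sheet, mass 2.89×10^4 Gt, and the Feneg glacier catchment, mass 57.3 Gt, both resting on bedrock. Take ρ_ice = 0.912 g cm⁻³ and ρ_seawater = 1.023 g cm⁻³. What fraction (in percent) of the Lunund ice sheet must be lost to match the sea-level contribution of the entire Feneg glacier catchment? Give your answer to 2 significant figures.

Equal sea-level rise means equal mass of meltwater, i.e. equal mass of ice lost.
Ice mass of Feneg: 5.730×10^13 kg; ice mass of Lunund: 2.890×10^16 kg.
Fraction required = 5.730×10^13 / 2.890×10^16 = 1.98×10^-3 → 0.20 %.

≈ 0.20 %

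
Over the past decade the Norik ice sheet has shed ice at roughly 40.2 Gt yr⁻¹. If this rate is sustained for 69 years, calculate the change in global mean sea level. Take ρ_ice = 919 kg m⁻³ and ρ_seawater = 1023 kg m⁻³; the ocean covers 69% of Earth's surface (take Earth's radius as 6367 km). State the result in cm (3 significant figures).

Total mass lost = 40.2 Gt/yr × 69 yr = 2774 Gt = 2.774×10^15 kg.
ρ_w = 1023 kg m⁻³, so water volume = 2.774×10^15 / 1023 = 2.711×10^12 m³.
Δh = 2.711×10^12 / 3.52×10^14 = 7.71×10^-3 m = 0.771 cm.

≈ 0.771 cm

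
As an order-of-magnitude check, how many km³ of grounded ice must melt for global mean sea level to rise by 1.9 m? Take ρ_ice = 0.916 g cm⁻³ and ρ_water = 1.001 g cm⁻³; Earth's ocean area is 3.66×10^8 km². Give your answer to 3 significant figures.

≈ 7.60×10^5 km³

Required water volume = Δh × A = 1.9 m × 3.66×10^14 m² = 6.954×10^14 m³ = 6.954×10^5 km³.
Ice volume = water volume × ρ_w/ρ_ice = 6.954×10^5 × 1001/916 = 7.60×10^5 km³.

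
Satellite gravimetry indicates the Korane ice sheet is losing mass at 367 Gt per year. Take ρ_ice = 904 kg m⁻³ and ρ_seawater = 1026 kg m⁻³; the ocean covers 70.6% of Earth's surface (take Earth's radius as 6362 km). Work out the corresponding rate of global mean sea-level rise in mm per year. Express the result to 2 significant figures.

≈ 1.0 mm/yr

ρ_w = 1026 kg m⁻³. Annual water volume added = 367 Gt / ρ_w = 3.670×10^14 kg / 1026 kg m⁻³ = 3.577×10^11 m³.
Δh per year = 3.577×10^11 / 3.59×10^14 = 9.96×10^-4 m = 1.0 mm.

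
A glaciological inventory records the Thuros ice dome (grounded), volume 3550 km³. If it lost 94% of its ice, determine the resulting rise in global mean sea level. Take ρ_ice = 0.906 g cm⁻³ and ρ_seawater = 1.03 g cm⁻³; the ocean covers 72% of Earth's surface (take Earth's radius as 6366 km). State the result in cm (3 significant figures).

Thuros: 0.94 × 3550 km³ × (906/1030) = 2935 km³ of water.
Spread over 3.67×10^14 m² of ocean, Δh = 2.935×10^12 / 3.67×10^14 = 8.01×10^-3 m = 0.801 cm.

≈ 0.801 cm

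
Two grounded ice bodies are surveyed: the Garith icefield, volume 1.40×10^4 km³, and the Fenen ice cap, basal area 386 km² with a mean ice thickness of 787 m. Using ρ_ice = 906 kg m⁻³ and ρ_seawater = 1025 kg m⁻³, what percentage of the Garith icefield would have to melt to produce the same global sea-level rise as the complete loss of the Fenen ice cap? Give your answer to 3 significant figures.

≈ 2.17 %

Equal sea-level rise means equal mass of meltwater, i.e. equal mass of ice lost.
Ice mass of Fenen: 2.752×10^14 kg; ice mass of Garith: 1.268×10^16 kg.
Fraction required = 2.752×10^14 / 1.268×10^16 = 0.0217 → 2.17 %.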